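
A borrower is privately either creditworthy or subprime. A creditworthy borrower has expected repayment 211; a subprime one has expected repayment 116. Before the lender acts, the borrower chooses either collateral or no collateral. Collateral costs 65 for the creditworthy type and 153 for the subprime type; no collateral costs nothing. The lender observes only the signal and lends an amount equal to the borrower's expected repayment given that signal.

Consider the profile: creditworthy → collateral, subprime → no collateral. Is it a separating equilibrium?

Yes

Under separation the lender infers type exactly: collateral → creditworthy (pays 211), no collateral → subprime (pays 116).
Creditworthy: collateral gives 211 − 65 = 146; no collateral gives 116 − 0 = 116. No deviation. ✓
Subprime: no collateral gives 116 − 0 = 116; collateral gives 211 − 153 = 58. No deviation. ✓
Neither type gains from mimicking the other.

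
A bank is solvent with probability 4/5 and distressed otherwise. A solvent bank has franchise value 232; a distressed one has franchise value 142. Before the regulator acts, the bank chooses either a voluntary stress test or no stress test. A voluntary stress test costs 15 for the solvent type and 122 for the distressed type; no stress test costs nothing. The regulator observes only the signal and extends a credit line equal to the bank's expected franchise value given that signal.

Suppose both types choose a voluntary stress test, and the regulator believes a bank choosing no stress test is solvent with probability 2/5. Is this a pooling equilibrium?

No

At the pooled signal (stress test) the regulator holds the prior 4/5 and pays 4/5·232 + 1/5·142 = 214. Off-path (no stress test) belief 2/5 gives 2/5·232 + 3/5·142 = 178.
Solvent: stress test gives 214 − 15 = 199; no stress test gives 178 − 0 = 178. Stays. ✓
Distressed: stress test gives 214 − 122 = 92; no stress test gives 178 − 0 = 178. Deviates. ✗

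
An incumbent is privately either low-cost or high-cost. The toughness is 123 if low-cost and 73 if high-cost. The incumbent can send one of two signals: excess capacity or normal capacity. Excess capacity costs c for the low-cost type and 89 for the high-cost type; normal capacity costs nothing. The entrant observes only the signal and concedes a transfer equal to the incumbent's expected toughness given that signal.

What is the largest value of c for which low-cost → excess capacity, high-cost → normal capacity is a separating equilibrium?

Under separation: excess capacity → low-cost (pays 123); normal capacity → high-cost (pays 73).
High-cost: 73 − 0 = 73 ≥ 123 − 89 = 34. Holds regardless of c. ✓
Low-cost: 123 − c ≥ 73 − 0, so c ≤ 123 − 73 = 50.

50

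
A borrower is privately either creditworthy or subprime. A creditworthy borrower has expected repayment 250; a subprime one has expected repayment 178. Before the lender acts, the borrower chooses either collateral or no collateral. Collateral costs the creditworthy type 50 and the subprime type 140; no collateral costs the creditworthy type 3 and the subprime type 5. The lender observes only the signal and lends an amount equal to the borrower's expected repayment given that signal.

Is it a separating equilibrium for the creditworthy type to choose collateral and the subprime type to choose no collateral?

Under separation the lender infers type exactly: collateral → creditworthy (pays 250), no collateral → subprime (pays 178).
Creditworthy: collateral gives 250 − 50 = 200; no collateral gives 178 − 3 = 175. No deviation. ✓
Subprime: no collateral gives 178 − 5 = 173; collateral gives 250 − 140 = 110. No deviation. ✓
Neither type gains from mimicking the other.

Yes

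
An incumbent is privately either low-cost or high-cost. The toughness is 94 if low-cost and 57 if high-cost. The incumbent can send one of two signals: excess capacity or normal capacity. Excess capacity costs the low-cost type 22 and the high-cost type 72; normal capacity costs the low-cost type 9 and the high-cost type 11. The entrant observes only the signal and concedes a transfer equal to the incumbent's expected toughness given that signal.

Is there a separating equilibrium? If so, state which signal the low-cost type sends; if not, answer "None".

excess capacity

Try low-cost → excess capacity, high-cost → normal capacity:
  If types separate, excess capacity earns payment 94 and normal capacity earns 57.
  Low-cost: excess capacity gives 94 − 22 = 72; normal capacity gives 57 − 9 = 48. No deviation. ✓
  High-cost: normal capacity gives 57 − 11 = 46; excess capacity gives 94 − 72 = 22. No deviation. ✓
Both hold — the low-cost type sends excess capacity.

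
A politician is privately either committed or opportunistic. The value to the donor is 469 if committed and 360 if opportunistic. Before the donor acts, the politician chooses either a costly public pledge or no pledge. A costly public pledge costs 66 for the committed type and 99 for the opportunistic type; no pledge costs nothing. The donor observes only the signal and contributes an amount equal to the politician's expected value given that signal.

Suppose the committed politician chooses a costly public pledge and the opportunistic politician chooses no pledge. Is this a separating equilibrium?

If types separate, pledge earns payment 469 and no pledge earns 360.
Committed: pledge gives 469 − 66 = 403; no pledge gives 360 − 0 = 360. No deviation. ✓
Opportunistic: no pledge gives 360 − 0 = 360; pledge gives 469 − 99 = 370. Would deviate. ✗

No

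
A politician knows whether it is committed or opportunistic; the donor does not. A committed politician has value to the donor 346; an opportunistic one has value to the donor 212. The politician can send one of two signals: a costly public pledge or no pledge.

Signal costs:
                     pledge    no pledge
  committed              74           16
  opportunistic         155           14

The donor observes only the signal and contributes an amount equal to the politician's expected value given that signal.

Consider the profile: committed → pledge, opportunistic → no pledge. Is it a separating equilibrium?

If types separate, pledge earns payment 346 and no pledge earns 212.
Committed: pledge gives 346 − 74 = 272; no pledge gives 212 − 16 = 196. No deviation. ✓
Opportunistic: no pledge gives 212 − 14 = 198; pledge gives 346 − 155 = 191. No deviation. ✓
Neither type gains from mimicking the other.

Yes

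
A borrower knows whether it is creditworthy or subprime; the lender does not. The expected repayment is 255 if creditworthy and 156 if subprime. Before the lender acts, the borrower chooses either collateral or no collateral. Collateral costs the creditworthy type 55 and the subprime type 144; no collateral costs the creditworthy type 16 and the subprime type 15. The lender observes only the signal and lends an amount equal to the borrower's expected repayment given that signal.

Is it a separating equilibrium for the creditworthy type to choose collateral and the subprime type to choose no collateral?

Yes

If types separate, collateral earns payment 255 and no collateral earns 156.
Creditworthy: collateral gives 255 − 55 = 200; no collateral gives 156 − 16 = 140. No deviation. ✓
Subprime: no collateral gives 156 − 15 = 141; collateral gives 255 − 144 = 111. No deviation. ✓
Both incentive constraints hold.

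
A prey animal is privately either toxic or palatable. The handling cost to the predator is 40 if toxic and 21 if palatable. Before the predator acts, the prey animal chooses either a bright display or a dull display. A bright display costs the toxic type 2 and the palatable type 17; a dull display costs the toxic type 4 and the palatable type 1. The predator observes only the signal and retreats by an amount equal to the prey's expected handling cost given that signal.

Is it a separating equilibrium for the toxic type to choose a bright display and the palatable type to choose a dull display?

Under separation the predator infers type exactly: bright display → toxic (pays 40), dull display → palatable (pays 21).
Toxic: bright display gives 40 − 2 = 38; dull display gives 21 − 4 = 17. No deviation. ✓
Palatable: dull display gives 21 − 1 = 20; bright display gives 40 − 17 = 23. Would deviate. ✗

No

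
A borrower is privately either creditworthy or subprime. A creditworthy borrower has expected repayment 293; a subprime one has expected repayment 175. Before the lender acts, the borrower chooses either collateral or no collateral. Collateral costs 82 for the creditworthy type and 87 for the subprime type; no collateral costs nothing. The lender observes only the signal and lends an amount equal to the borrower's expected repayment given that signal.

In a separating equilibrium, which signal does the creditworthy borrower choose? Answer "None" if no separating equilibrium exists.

Try creditworthy → collateral, subprime → no collateral:
  If types separate, collateral earns payment 293 and no collateral earns 175.
  Creditworthy: collateral gives 293 − 82 = 211; no collateral gives 175 − 0 = 175. No deviation. ✓
  Subprime: no collateral gives 175 − 0 = 175; collateral gives 293 − 87 = 206. Would deviate. ✗
Try creditworthy → no collateral, subprime → collateral:
  If types separate, no collateral earns payment 293 and collateral earns 175.
  Creditworthy: no collateral gives 293 − 0 = 293; collateral gives 175 − 82 = 93. No deviation. ✓
  Subprime: collateral gives 175 − 87 = 88; no collateral gives 293 − 0 = 293. Would deviate. ✗
Neither assignment is incentive-compatible.

None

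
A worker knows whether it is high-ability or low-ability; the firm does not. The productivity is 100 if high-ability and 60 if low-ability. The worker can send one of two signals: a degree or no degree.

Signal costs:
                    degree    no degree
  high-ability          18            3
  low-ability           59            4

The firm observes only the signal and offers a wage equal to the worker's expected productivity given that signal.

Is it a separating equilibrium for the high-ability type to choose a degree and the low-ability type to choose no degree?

Yes

Under separation the firm infers type exactly: degree → high-ability (pays 100), no degree → low-ability (pays 60).
High-ability: degree gives 100 − 18 = 82; no degree gives 60 − 3 = 57. No deviation. ✓
Low-ability: no degree gives 60 − 4 = 56; degree gives 100 − 59 = 41. No deviation. ✓
Both incentive constraints hold.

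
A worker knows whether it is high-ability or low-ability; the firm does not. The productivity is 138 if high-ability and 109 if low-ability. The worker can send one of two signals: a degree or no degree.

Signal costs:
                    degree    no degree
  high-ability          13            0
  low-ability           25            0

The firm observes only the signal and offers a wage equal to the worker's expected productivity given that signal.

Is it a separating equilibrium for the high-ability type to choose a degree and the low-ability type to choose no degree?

If types separate, degree earns payment 138 and no degree earns 109.
High-ability: degree gives 138 − 13 = 125; no degree gives 109 − 0 = 109. No deviation. ✓
Low-ability: no degree gives 109 − 0 = 109; degree gives 138 − 25 = 113. Would deviate. ✗

No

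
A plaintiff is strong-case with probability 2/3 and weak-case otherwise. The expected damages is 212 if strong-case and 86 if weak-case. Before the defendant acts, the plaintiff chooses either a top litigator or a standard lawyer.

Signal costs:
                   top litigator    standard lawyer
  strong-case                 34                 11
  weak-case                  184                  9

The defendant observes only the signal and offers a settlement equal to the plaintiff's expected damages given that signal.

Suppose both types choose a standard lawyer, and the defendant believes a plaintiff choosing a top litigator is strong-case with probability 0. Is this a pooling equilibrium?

At the pooled signal (standard lawyer) the defendant holds the prior 2/3 and pays 2/3·212 + 1/3·86 = 170. Off-path (top litigator) belief 0 gives 0·212 + 1·86 = 86.
Strong-case: standard lawyer gives 170 − 11 = 159; top litigator gives 86 − 34 = 52. Stays. ✓
Weak-case: standard lawyer gives 170 − 9 = 161; top litigator gives 86 − 184 = -98. Stays. ✓

Yes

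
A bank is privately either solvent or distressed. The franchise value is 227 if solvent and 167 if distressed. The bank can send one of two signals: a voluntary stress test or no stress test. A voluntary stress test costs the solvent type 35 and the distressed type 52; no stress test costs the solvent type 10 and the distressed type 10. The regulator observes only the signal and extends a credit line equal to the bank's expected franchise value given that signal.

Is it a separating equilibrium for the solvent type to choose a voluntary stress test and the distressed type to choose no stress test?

Under separation the regulator infers type exactly: stress test → solvent (pays 227), no stress test → distressed (pays 167).
Solvent: stress test gives 227 − 35 = 192; no stress test gives 167 − 10 = 157. No deviation. ✓
Distressed: no stress test gives 167 − 10 = 157; stress test gives 227 − 52 = 175. Would deviate. ✗

No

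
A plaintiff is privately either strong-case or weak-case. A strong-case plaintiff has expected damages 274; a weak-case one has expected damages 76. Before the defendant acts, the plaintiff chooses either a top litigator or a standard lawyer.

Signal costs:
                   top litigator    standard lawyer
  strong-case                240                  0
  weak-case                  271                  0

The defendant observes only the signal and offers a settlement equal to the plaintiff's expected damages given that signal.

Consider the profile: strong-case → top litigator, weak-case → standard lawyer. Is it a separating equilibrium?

No

If types separate, top litigator earns payment 274 and standard lawyer earns 76.
Strong-case: top litigator gives 274 − 240 = 34; standard lawyer gives 76 − 0 = 76. Would deviate. ✗
Weak-case: standard lawyer gives 76 − 0 = 76; top litigator gives 274 − 271 = 3. No deviation. ✓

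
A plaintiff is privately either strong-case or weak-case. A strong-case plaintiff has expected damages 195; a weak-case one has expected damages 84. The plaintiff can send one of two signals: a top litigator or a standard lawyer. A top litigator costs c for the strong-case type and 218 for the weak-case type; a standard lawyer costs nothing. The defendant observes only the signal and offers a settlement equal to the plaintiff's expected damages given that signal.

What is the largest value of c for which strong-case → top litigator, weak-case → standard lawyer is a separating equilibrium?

111

Under separation: top litigator → strong-case (pays 195); standard lawyer → weak-case (pays 84).
Weak-case: 84 − 0 = 84 ≥ 195 − 218 = -23. Holds regardless of c. ✓
Strong-case: 195 − c ≥ 84 − 0, so c ≤ 195 − 84 = 111.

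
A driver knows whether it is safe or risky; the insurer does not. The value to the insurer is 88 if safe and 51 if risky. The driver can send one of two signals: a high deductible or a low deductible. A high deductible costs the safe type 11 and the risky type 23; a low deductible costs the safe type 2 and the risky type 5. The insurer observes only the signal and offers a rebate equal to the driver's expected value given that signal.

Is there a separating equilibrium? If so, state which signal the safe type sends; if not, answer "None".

None

Try safe → high deductible, risky → low deductible:
  Under separation the insurer infers type exactly: high deductible → safe (pays 88), low deductible → risky (pays 51).
  Safe: high deductible gives 88 − 11 = 77; low deductible gives 51 − 2 = 49. No deviation. ✓
  Risky: low deductible gives 51 − 5 = 46; high deductible gives 88 − 23 = 65. Would deviate. ✗
Try safe → low deductible, risky → high deductible:
  Under separation the insurer infers type exactly: low deductible → safe (pays 88), high deductible → risky (pays 51).
  Safe: low deductible gives 88 − 2 = 86; high deductible gives 51 − 11 = 40. No deviation. ✓
  Risky: high deductible gives 51 − 23 = 28; low deductible gives 88 − 5 = 83. Would deviate. ✗
Neither assignment is incentive-compatible.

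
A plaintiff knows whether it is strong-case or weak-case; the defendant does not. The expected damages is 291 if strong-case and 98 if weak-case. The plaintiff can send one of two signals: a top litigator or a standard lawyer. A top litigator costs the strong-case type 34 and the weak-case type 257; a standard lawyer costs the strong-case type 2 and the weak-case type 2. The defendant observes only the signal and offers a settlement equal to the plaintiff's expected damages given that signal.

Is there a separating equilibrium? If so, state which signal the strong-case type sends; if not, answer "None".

Try strong-case → top litigator, weak-case → standard lawyer:
  Under separation the defendant infers type exactly: top litigator → strong-case (pays 291), standard lawyer → weak-case (pays 98).
  Strong-case: top litigator gives 291 − 34 = 257; standard lawyer gives 98 − 2 = 96. No deviation. ✓
  Weak-case: standard lawyer gives 98 − 2 = 96; top litigator gives 291 − 257 = 34. No deviation. ✓
Both hold — the strong-case type sends top litigator.

top litigator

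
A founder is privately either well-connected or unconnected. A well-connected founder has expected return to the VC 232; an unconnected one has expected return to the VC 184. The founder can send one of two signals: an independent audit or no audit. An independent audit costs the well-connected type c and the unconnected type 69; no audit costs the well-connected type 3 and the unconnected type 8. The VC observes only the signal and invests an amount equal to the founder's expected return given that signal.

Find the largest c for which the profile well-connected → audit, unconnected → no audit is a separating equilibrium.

51

Under separation: audit → well-connected (pays 232); no audit → unconnected (pays 184).
Unconnected: 184 − 8 = 176 ≥ 232 − 69 = 163. Holds regardless of c. ✓
Well-connected: 232 − c ≥ 184 − 3, so c ≤ 232 − 181 = 51.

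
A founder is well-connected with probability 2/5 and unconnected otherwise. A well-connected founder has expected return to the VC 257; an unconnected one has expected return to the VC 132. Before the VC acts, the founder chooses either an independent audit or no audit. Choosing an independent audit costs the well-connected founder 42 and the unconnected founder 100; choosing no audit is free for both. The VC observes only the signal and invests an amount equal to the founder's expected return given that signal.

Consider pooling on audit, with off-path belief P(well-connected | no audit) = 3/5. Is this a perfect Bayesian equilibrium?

No

On the equilibrium path (audit) the VC holds the prior 2/5 and pays 2/5·257 + 3/5·132 = 182. Off-path (no audit) belief 3/5 gives 3/5·257 + 2/5·132 = 207.
Well-connected: audit gives 182 − 42 = 140; no audit gives 207 − 0 = 207. Deviates. ✗
Unconnected: audit gives 182 − 100 = 82; no audit gives 207 − 0 = 207. Deviates. ✗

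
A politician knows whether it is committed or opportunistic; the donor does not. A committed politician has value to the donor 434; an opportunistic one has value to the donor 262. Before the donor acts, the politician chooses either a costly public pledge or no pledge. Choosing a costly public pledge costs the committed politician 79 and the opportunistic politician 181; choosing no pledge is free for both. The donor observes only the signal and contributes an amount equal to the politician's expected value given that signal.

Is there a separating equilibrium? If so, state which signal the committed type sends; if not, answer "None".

pledge

Try committed → pledge, opportunistic → no pledge:
  If types separate, pledge earns payment 434 and no pledge earns 262.
  Committed: pledge gives 434 − 79 = 355; no pledge gives 262 − 0 = 262. No deviation. ✓
  Opportunistic: no pledge gives 262 − 0 = 262; pledge gives 434 − 181 = 253. No deviation. ✓
Both hold — the committed type sends pledge.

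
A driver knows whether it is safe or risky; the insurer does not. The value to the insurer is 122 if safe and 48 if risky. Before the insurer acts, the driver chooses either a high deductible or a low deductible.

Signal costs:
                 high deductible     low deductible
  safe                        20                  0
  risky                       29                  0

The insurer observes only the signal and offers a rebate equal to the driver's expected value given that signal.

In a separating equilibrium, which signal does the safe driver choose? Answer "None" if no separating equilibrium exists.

None

Try safe → high deductible, risky → low deductible:
  If types separate, high deductible earns payment 122 and low deductible earns 48.
  Safe: high deductible gives 122 − 20 = 102; low deductible gives 48 − 0 = 48. No deviation. ✓
  Risky: low deductible gives 48 − 0 = 48; high deductible gives 122 − 29 = 93. Would deviate. ✗
Try safe → low deductible, risky → high deductible:
  If types separate, low deductible earns payment 122 and high deductible earns 48.
  Safe: low deductible gives 122 − 0 = 122; high deductible gives 48 − 20 = 28. No deviation. ✓
  Risky: high deductible gives 48 − 29 = 19; low deductible gives 122 − 0 = 122. Would deviate. ✗
Neither assignment is incentive-compatible.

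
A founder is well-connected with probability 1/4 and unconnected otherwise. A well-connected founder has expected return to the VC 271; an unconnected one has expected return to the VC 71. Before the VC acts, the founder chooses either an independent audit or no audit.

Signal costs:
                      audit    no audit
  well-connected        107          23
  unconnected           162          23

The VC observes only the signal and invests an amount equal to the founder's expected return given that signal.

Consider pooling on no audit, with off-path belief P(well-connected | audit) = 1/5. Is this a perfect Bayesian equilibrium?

Yes

On the equilibrium path (no audit) the VC holds the prior 1/4 and pays 1/4·271 + 3/4·71 = 121. Off-path (audit) belief 1/5 gives 1/5·271 + 4/5·71 = 111.
Well-connected: no audit gives 121 − 23 = 98; audit gives 111 − 107 = 4. Stays. ✓
Unconnected: no audit gives 121 − 23 = 98; audit gives 111 − 162 = -51. Stays. ✓
Beliefs are Bayes-consistent on-path and both types best-respond.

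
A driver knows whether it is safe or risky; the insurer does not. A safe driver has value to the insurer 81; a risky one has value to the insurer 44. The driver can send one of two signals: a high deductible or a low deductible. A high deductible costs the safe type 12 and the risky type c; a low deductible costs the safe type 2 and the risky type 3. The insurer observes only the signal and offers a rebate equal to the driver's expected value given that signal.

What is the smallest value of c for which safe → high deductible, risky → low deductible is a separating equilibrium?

Under separation: high deductible → safe (pays 81); low deductible → risky (pays 44).
Safe: 81 − 12 = 69 ≥ 44 − 2 = 42. Holds regardless of c. ✓
Risky: 44 − 3 ≥ 81 − c, so c ≥ 81 − 41 = 40.

40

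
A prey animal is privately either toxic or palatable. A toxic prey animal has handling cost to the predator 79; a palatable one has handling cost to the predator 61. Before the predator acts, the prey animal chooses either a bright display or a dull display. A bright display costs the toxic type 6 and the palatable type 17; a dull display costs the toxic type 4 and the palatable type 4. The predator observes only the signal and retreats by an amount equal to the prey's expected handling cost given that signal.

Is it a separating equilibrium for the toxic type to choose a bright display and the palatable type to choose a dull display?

No

Under separation the predator infers type exactly: bright display → toxic (pays 79), dull display → palatable (pays 61).
Toxic: bright display gives 79 − 6 = 73; dull display gives 61 − 4 = 57. No deviation. ✓
Palatable: dull display gives 61 − 4 = 57; bright display gives 79 − 17 = 62. Would deviate. ✗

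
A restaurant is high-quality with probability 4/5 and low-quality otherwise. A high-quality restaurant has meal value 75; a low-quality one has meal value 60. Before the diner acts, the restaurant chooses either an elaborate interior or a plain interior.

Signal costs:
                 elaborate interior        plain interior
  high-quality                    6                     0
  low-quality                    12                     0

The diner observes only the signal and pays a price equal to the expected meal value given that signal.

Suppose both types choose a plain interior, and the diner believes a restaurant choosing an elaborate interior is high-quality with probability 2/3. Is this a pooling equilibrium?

On the equilibrium path (plain interior) the diner holds the prior 4/5 and pays 4/5·75 + 1/5·60 = 72. Off-path (elaborate interior) belief 2/3 gives 2/3·75 + 1/3·60 = 70.
High-quality: plain interior gives 72 − 0 = 72; elaborate interior gives 70 − 6 = 64. Stays. ✓
Low-quality: plain interior gives 72 − 0 = 72; elaborate interior gives 70 − 12 = 58. Stays. ✓
Beliefs are Bayes-consistent on-path and both types best-respond.

Yes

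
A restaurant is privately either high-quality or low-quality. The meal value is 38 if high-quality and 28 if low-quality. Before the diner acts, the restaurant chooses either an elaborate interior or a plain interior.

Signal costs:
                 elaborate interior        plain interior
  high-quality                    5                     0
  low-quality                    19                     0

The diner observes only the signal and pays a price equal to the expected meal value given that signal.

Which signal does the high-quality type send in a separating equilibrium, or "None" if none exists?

Try high-quality → elaborate interior, low-quality → plain interior:
  If types separate, elaborate interior earns payment 38 and plain interior earns 28.
  High-quality: elaborate interior gives 38 − 5 = 33; plain interior gives 28 − 0 = 28. No deviation. ✓
  Low-quality: plain interior gives 28 − 0 = 28; elaborate interior gives 38 − 19 = 19. No deviation. ✓
Both hold — the high-quality type sends elaborate interior.

elaborate interior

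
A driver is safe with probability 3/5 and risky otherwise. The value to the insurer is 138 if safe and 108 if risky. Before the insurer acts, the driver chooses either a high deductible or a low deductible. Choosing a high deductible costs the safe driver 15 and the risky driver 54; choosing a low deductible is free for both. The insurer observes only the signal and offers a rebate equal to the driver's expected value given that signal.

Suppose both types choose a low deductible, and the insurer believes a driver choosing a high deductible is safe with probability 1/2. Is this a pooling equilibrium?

Yes

At the pooled signal (low deductible) the insurer holds the prior 3/5 and pays 3/5·138 + 2/5·108 = 126. Off-path (high deductible) belief 1/2 gives 1/2·138 + 1/2·108 = 123.
Safe: low deductible gives 126 − 0 = 126; high deductible gives 123 − 15 = 108. Stays. ✓
Risky: low deductible gives 126 − 0 = 126; high deductible gives 123 − 54 = 69. Stays. ✓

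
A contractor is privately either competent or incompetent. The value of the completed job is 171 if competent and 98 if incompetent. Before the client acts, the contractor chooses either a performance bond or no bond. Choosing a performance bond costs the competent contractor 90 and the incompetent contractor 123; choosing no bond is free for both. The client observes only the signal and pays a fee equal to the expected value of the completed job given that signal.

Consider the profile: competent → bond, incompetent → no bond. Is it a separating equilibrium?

Under separation the client infers type exactly: bond → competent (pays 171), no bond → incompetent (pays 98).
Competent: bond gives 171 − 90 = 81; no bond gives 98 − 0 = 98. Would deviate. ✗
Incompetent: no bond gives 98 − 0 = 98; bond gives 171 − 123 = 48. No deviation. ✓

No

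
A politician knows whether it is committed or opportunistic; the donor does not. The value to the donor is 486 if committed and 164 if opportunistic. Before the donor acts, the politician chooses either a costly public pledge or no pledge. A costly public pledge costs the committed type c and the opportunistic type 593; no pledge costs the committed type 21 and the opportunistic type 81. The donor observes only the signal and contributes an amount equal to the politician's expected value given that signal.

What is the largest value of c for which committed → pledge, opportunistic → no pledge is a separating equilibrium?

Under separation: pledge → committed (pays 486); no pledge → opportunistic (pays 164).
Opportunistic: 164 − 81 = 83 ≥ 486 − 593 = -107. Holds regardless of c. ✓
Committed: 486 − c ≥ 164 − 21, so c ≤ 486 − 143 = 343.

343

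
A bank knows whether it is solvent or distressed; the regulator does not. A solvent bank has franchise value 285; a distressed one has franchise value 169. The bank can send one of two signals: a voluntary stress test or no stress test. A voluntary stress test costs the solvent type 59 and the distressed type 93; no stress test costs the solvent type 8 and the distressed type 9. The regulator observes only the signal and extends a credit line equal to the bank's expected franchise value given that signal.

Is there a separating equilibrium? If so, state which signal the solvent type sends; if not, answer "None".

None

Try solvent → stress test, distressed → no stress test:
  If types separate, stress test earns payment 285 and no stress test earns 169.
  Solvent: stress test gives 285 − 59 = 226; no stress test gives 169 − 8 = 161. No deviation. ✓
  Distressed: no stress test gives 169 − 9 = 160; stress test gives 285 − 93 = 192. Would deviate. ✗
Try solvent → no stress test, distressed → stress test:
  If types separate, no stress test earns payment 285 and stress test earns 169.
  Solvent: no stress test gives 285 − 8 = 277; stress test gives 169 − 59 = 110. No deviation. ✓
  Distressed: stress test gives 169 − 93 = 76; no stress test gives 285 − 9 = 276. Would deviate. ✗
Neither assignment is incentive-compatible.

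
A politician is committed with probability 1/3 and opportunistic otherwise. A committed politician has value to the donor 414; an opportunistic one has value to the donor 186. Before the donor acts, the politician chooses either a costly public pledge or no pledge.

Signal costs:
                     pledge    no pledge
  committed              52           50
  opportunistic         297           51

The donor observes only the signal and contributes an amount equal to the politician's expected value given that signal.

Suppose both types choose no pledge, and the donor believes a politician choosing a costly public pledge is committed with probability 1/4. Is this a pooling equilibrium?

Yes

At the pooled signal (no pledge) the donor holds the prior 1/3 and pays 1/3·414 + 2/3·186 = 262. Off-path (pledge) belief 1/4 gives 1/4·414 + 3/4·186 = 243.
Committed: no pledge gives 262 − 50 = 212; pledge gives 243 − 52 = 191. Stays. ✓
Opportunistic: no pledge gives 262 − 51 = 211; pledge gives 243 − 297 = -54. Stays. ✓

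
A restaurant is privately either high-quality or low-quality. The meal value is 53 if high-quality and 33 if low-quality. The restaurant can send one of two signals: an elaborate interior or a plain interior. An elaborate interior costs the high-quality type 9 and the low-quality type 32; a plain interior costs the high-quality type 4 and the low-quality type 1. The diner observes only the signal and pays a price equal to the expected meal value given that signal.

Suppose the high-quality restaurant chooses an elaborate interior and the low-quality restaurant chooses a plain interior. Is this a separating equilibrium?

Yes

Under separation the diner infers type exactly: elaborate interior → high-quality (pays 53), plain interior → low-quality (pays 33).
High-quality: elaborate interior gives 53 − 9 = 44; plain interior gives 33 − 4 = 29. No deviation. ✓
Low-quality: plain interior gives 33 − 1 = 32; elaborate interior gives 53 − 32 = 21. No deviation. ✓
Both incentive constraints hold.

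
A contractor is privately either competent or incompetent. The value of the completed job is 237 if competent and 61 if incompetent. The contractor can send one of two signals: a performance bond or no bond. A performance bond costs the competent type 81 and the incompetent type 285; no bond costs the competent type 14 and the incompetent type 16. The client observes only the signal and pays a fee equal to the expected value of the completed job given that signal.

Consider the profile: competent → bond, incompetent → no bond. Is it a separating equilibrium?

Yes

If types separate, bond earns payment 237 and no bond earns 61.
Competent: bond gives 237 − 81 = 156; no bond gives 61 − 14 = 47. No deviation. ✓
Incompetent: no bond gives 61 − 16 = 45; bond gives 237 − 285 = -48. No deviation. ✓
Neither type gains from mimicking the other.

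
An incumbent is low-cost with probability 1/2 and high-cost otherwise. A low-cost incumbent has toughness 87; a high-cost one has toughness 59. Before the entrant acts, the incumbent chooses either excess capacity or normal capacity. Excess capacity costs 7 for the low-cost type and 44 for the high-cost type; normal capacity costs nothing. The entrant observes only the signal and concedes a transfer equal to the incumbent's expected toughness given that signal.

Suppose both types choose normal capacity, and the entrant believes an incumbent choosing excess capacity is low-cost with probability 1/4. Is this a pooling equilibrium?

At the pooled signal (normal capacity) the entrant holds the prior 1/2 and pays 1/2·87 + 1/2·59 = 73. Off-path (excess capacity) belief 1/4 gives 1/4·87 + 3/4·59 = 66.
Low-cost: normal capacity gives 73 − 0 = 73; excess capacity gives 66 − 7 = 59. Stays. ✓
High-cost: normal capacity gives 73 − 0 = 73; excess capacity gives 66 − 44 = 22. Stays. ✓

Yes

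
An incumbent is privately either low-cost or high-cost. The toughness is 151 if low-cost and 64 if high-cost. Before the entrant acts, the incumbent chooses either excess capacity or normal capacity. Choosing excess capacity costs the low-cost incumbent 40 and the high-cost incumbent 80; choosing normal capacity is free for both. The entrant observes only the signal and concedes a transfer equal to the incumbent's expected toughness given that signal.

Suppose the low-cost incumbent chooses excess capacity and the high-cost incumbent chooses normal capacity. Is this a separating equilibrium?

Under separation the entrant infers type exactly: excess capacity → low-cost (pays 151), normal capacity → high-cost (pays 64).
Low-cost: excess capacity gives 151 − 40 = 111; normal capacity gives 64 − 0 = 64. No deviation. ✓
High-cost: normal capacity gives 64 − 0 = 64; excess capacity gives 151 − 80 = 71. Would deviate. ✗

No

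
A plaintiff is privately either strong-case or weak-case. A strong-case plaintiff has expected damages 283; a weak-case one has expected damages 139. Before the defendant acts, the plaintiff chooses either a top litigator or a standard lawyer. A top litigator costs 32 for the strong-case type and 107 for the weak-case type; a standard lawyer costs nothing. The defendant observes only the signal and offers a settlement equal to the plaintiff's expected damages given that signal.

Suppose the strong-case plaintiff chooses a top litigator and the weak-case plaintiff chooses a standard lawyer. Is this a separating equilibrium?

Under separation the defendant infers type exactly: top litigator → strong-case (pays 283), standard lawyer → weak-case (pays 139).
Strong-case: top litigator gives 283 − 32 = 251; standard lawyer gives 139 − 0 = 139. No deviation. ✓
Weak-case: standard lawyer gives 139 − 0 = 139; top litigator gives 283 − 107 = 176. Would deviate. ✗

No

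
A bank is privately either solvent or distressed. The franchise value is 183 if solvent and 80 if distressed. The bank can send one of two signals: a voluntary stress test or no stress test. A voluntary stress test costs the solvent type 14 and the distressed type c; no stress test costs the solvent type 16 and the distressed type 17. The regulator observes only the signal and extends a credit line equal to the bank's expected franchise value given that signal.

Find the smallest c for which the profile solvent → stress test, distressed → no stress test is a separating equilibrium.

120

Under separation: stress test → solvent (pays 183); no stress test → distressed (pays 80).
Solvent: 183 − 14 = 169 ≥ 80 − 16 = 64. Holds regardless of c. ✓
Distressed: 80 − 17 ≥ 183 − c, so c ≥ 183 − 63 = 120.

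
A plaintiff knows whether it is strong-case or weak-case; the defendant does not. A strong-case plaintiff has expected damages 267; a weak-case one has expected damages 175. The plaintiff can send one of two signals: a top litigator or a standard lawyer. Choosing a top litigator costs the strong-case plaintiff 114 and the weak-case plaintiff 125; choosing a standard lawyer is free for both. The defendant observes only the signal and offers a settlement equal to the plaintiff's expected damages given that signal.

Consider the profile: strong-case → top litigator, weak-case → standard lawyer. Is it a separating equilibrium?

No

Under separation the defendant infers type exactly: top litigator → strong-case (pays 267), standard lawyer → weak-case (pays 175).
Strong-case: top litigator gives 267 − 114 = 153; standard lawyer gives 175 − 0 = 175. Would deviate. ✗
Weak-case: standard lawyer gives 175 − 0 = 175; top litigator gives 267 − 125 = 142. No deviation. ✓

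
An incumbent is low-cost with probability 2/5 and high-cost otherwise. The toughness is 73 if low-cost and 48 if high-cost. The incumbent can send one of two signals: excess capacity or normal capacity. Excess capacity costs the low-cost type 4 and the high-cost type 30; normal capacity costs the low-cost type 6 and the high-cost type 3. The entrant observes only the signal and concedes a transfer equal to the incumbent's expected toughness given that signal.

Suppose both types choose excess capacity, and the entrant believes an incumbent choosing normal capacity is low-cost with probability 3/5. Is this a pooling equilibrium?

No

At the pooled signal (excess capacity) the entrant holds the prior 2/5 and pays 2/5·73 + 3/5·48 = 58. Off-path (normal capacity) belief 3/5 gives 3/5·73 + 2/5·48 = 63.
Low-cost: excess capacity gives 58 − 4 = 54; normal capacity gives 63 − 6 = 57. Deviates. ✗
High-cost: excess capacity gives 58 − 30 = 28; normal capacity gives 63 − 3 = 60. Deviates. ✗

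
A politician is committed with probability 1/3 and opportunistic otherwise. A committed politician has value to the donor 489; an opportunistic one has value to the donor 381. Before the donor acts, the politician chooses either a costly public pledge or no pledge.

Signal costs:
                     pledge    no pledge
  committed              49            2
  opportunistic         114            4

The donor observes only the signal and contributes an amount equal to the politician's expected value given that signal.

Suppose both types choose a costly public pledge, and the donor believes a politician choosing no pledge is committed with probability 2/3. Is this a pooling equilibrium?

On the equilibrium path (pledge) the donor holds the prior 1/3 and pays 1/3·489 + 2/3·381 = 417. Off-path (no pledge) belief 2/3 gives 2/3·489 + 1/3·381 = 453.
Committed: pledge gives 417 − 49 = 368; no pledge gives 453 − 2 = 451. Deviates. ✗
Opportunistic: pledge gives 417 − 114 = 303; no pledge gives 453 − 4 = 449. Deviates. ✗

No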